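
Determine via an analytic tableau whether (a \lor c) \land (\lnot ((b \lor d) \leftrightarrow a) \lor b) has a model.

Initial set: {((a \lor c) \land (\lnot ((b \lor d) \leftrightarrow a) \lor b))}.
((a \lor c) \land (\lnot ((b \lor d) \leftrightarrow a) \lor b)): α-rule — add (a \lor c), (\lnot ((b \lor d) \leftrightarrow a) \lor b).
(a \lor c): β-rule — branch into a  //  c.
  branch 1 (add a):
    (\lnot ((b \lor d) \leftrightarrow a) \lor b): β-rule — branch into \lnot ((b \lor d) \leftrightarrow a)  //  b.
      branch 1.1 (add \lnot ((b \lor d) \leftrightarrow a)):
        \lnot ((b \lor d) \leftrightarrow a): β-rule — branch into (b \lor d), \lnot a  //  \lnot (b \lor d), a.
          branch 1.1.1 (add (b \lor d), \lnot a):
            × closes — contains both a and \lnot a.
          branch 1.1.2 (add \lnot (b \lor d), a):
            \lnot (b \lor d): α-rule — add \lnot b, \lnot d.
            ○ open, literals {a=true, b=false, d=false}.
      branch 1.2 (add b):
        ○ open, literals {a=true, b=true}.
  branch 2 (add c):
    (\lnot ((b \lor d) \leftrightarrow a) \lor b): β-rule — branch into \lnot ((b \lor d) \leftrightarrow a)  //  b.
      branch 2.1 (add \lnot ((b \lor d) \leftrightarrow a)):
        \lnot ((b \lor d) \leftrightarrow a): β-rule — branch into (b \lor d), \lnot a  //  \lnot (b \lor d), a.
          branch 2.1.1 (add (b \lor d), \lnot a):
            (b \lor d): β-rule — branch into b  //  d.
              branch 2.1.1.1 (add b):
                ○ open, literals {a=false, b=true, c=true}.
              branch 2.1.1.2 (add d):
                ○ open, literals {a=false, c=true, d=true}.
          branch 2.1.2 (add \lnot (b \lor d), a):
            \lnot (b \lor d): α-rule — add \lnot b, \lnot d.
            ○ open, literals {a=true, b=false, c=true, d=false}.
      branch 2.2 (add b):
        ○ open, literals {b=true, c=true}.
1 branch closed, 6 open.
An open branch gives a satisfying assignment: a=true, b=false, d=false.

Satisfiable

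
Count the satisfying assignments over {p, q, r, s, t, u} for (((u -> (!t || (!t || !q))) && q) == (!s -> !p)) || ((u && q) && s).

Initial set: {((((u -> (!t || (!t || !q))) && q) == (!s -> !p)) || ((u && q) && s))}.
((((u -> (!t || (!t || !q))) && q) == (!s -> !p)) || ((u && q) && s)): β-rule — branch into (((u -> (!t || (!t || !q))) && q) == (!s -> !p))  //  ((u && q) && s).
  branch 1 (add (((u -> (!t || (!t || !q))) && q) == (!s -> !p))):
    (((u -> (!t || (!t || !q))) && q) == (!s -> !p)): β-rule — branch into ((u -> (!t || (!t || !q))) && q), (!s -> !p)  //  !((u -> (!t || (!t || !q))) && q), !(!s -> !p).
      branch 1.1 (add ((u -> (!t || (!t || !q))) && q), (!s -> !p)):
        ((u -> (!t || (!t || !q))) && q): α-rule — add (u -> (!t || (!t || !q))), q.
        (!s -> !p): β-rule — branch into !!s  //  !p.
          branch 1.1.1 (add !!s):
            (u -> (!t || (!t || !q))): β-rule — branch into !u  //  (!t || (!t || !q)).
              branch 1.1.1.1 (add !u):
                ○ open, literals {q=T, s=T, u=F}.
              branch 1.1.1.2 (add (!t || (!t || !q))):
                (!t || (!t || !q)): β-rule — branch into !t  //  (!t || !q).
                  branch 1.1.1.2.1 (add !t):
                    ○ open, literals {q=T, s=T, t=F}.
                  branch 1.1.1.2.2 (add (!t || !q)):
                    (!t || !q): β-rule — branch into !t  //  !q.
                      branch 1.1.1.2.2.1 (add !t):
                        ○ open, literals {q=T, s=T, t=F}.
                      branch 1.1.1.2.2.2 (add !q):
                        × closes — contains both q and !q.
          branch 1.1.2 (add !p):
            (u -> (!t || (!t || !q))): β-rule — branch into !u  //  (!t || (!t || !q)).
              branch 1.1.2.1 (add !u):
                ○ open, literals {p=F, q=T, u=F}.
              branch 1.1.2.2 (add (!t || (!t || !q))):
                (!t || (!t || !q)): β-rule — branch into !t  //  (!t || !q).
                  branch 1.1.2.2.1 (add !t):
                    ○ open, literals {p=F, q=T, t=F}.
                  branch 1.1.2.2.2 (add (!t || !q)):
                    (!t || !q): β-rule — branch into !t  //  !q.
                      branch 1.1.2.2.2.1 (add !t):
                        ○ open, literals {p=F, q=T, t=F}.
                      branch 1.1.2.2.2.2 (add !q):
                        × closes — contains both q and !q.
      branch 1.2 (add !((u -> (!t || (!t || !q))) && q), !(!s -> !p)):
        !(!s -> !p): α-rule — add !s, !!p.
        !((u -> (!t || (!t || !q))) && q): β-rule — branch into !(u -> (!t || (!t || !q)))  //  !q.
          branch 1.2.1 (add !(u -> (!t || (!t || !q)))):
            !(u -> (!t || (!t || !q))): α-rule — add u, !(!t || (!t || !q)).
            !(!t || (!t || !q)): α-rule — add !!t, !(!t || !q).
            !(!t || !q): α-rule — add !!t, !!q.
            ○ open, literals {p=T, q=T, s=F, t=T, u=T}.
          branch 1.2.2 (add !q):
            ○ open, literals {p=T, q=F, s=F}.
  branch 2 (add ((u && q) && s)):
    ((u && q) && s): α-rule — add (u && q), s.
    (u && q): α-rule — add u, q.
    ○ open, literals {q=T, s=T, u=T}.
2 branches closed, 9 open.
Each open branch fixes some atoms; the unmentioned ones are free. Counting distinct full assignments: branch {q=T, s=T, u=F} (p, r, t) contributes 8 new; branch {q=T, s=T, t=F} (p, r, u) contributes 4 new; branch {q=T, s=T, t=F} (p, r, u) contributes 0 new; branch {p=F, q=T, u=F} (r, s, t) contributes 4 new; branch {p=F, q=T, t=F} (r, s, u) contributes 2 new; branch {p=F, q=T, t=F} (r, s, u) contributes 0 new; branch {p=T, q=T, s=F, t=T, u=T} (r) contributes 2 new; branch {p=T, q=F, s=F} (r, t, u) contributes 8 new; branch {q=T, s=T, u=T} (p, r, t) contributes 4 new. Total: 32.

32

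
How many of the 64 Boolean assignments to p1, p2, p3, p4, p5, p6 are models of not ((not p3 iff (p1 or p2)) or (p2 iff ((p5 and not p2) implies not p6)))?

Initial set: {T not ((not p3 iff (p1 or p2)) or (p2 iff ((p5 and not p2) implies not p6)))}.
T not ((not p3 iff (p1 or p2)) or (p2 iff ((p5 and not p2) implies not p6))): α-rule — add F (not p3 iff (p1 or p2)), F (p2 iff ((p5 and not p2) implies not p6)).
F (not p3 iff (p1 or p2)): β-rule — branch into T not p3, F (p1 or p2)  //  F not p3, T (p1 or p2).
  branch 1 (add T not p3, F (p1 or p2)):
    F (p1 or p2): α-rule — add F p1, F p2.
    F (p2 iff ((p5 and not p2) implies not p6)): β-rule — branch into T p2, F ((p5 and not p2) implies not p6)  //  F p2, T ((p5 and not p2) implies not p6).
      branch 1.1 (add T p2, F ((p5 and not p2) implies not p6)):
        × closes — contains both p2 and not p2.
      branch 1.2 (add F p2, T ((p5 and not p2) implies not p6)):
        T ((p5 and not p2) implies not p6): β-rule — branch into F (p5 and not p2)  //  T not p6.
          branch 1.2.1 (add F (p5 and not p2)):
            F (p5 and not p2): β-rule — branch into F p5  //  F not p2.
              branch 1.2.1.1 (add F p5):
                ○ open, literals {p1=false, p2=false, p3=false, p5=false}.
              branch 1.2.1.2 (add F not p2):
                × closes — contains both p2 and not p2.
          branch 1.2.2 (add T not p6):
            ○ open, literals {p1=false, p2=false, p3=false, p6=false}.
  branch 2 (add F not p3, T (p1 or p2)):
    F (p2 iff ((p5 and not p2) implies not p6)): β-rule — branch into T p2, F ((p5 and not p2) implies not p6)  //  F p2, T ((p5 and not p2) implies not p6).
      branch 2.1 (add T p2, F ((p5 and not p2) implies not p6)):
        F ((p5 and not p2) implies not p6): α-rule — add T (p5 and not p2), F not p6.
        T (p5 and not p2): α-rule — add T p5, T not p2.
        × closes — contains both p2 and not p2.
      branch 2.2 (add F p2, T ((p5 and not p2) implies not p6)):
        T (p1 or p2): β-rule — branch into T p1  //  T p2.
          branch 2.2.1 (add T p1):
            T ((p5 and not p2) implies not p6): β-rule — branch into F (p5 and not p2)  //  T not p6.
              branch 2.2.1.1 (add F (p5 and not p2)):
                F (p5 and not p2): β-rule — branch into F p5  //  F not p2.
                  branch 2.2.1.1.1 (add F p5):
                    ○ open, literals {p1=true, p2=false, p3=true, p5=false}.
                  branch 2.2.1.1.2 (add F not p2):
                    × closes — contains both p2 and not p2.
              branch 2.2.1.2 (add T not p6):
                ○ open, literals {p1=true, p2=false, p3=true, p6=false}.
          branch 2.2.2 (add T p2):
            × closes — contains both p2 and not p2.
5 branches closed, 4 open.
Each open branch fixes some atoms; the unmentioned ones are free. Counting distinct full assignments: branch {p1=false, p2=false, p3=false, p5=false} (p4, p6) contributes 4 new; branch {p1=false, p2=false, p3=false, p6=false} (p4, p5) contributes 2 new; branch {p1=true, p2=false, p3=true, p5=false} (p4, p6) contributes 4 new; branch {p1=true, p2=false, p3=true, p6=false} (p4, p5) contributes 2 new. Total: 12.

12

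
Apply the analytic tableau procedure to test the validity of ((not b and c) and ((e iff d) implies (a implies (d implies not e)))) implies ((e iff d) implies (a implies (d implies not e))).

Assume the negation and expand:
Initial set: {not (((not b and c) and ((e iff d) implies (a implies (d implies not e)))) implies ((e iff d) implies (a implies (d implies not e))))}.
not (((not b and c) and ((e iff d) implies (a implies (d implies not e)))) implies ((e iff d) implies (a implies (d implies not e)))): α-rule — add ((not b and c) and ((e iff d) implies (a implies (d implies not e)))), not ((e iff d) implies (a implies (d implies not e))).
((not b and c) and ((e iff d) implies (a implies (d implies not e)))): α-rule — add (not b and c), ((e iff d) implies (a implies (d implies not e))).
not ((e iff d) implies (a implies (d implies not e))): α-rule — add (e iff d), not (a implies (d implies not e)).
(not b and c): α-rule — add not b, c.
not (a implies (d implies not e)): α-rule — add a, not (d implies not e).
not (d implies not e): α-rule — add d, not not e.
((e iff d) implies (a implies (d implies not e))): β-rule — branch into not (e iff d)  //  (a implies (d implies not e)).
  branch 1 (add not (e iff d)):
    (e iff d): β-rule — branch into e, d  //  not e, not d.
      branch 1.1 (add e, d):
        not (e iff d): β-rule — branch into e, not d  //  not e, d.
          branch 1.1.1 (add e, not d):
            × closes — contains both d and not d.
          branch 1.1.2 (add not e, d):
            × closes — contains both e and not e.
      branch 1.2 (add not e, not d):
        × closes — contains both e and not e.
  branch 2 (add (a implies (d implies not e))):
    (e iff d): β-rule — branch into e, d  //  not e, not d.
      branch 2.1 (add e, d):
        (a implies (d implies not e)): β-rule — branch into not a  //  (d implies not e).
          branch 2.1.1 (add not a):
            × closes — contains both a and not a.
          branch 2.1.2 (add (d implies not e)):
            (d implies not e): β-rule — branch into not d  //  not e.
              branch 2.1.2.1 (add not d):
                × closes — contains both d and not d.
              branch 2.1.2.2 (add not e):
                × closes — contains both e and not e.
      branch 2.2 (add not e, not d):
        × closes — contains both e and not e.
All 7 branches close.
Every branch closed, so the negation is unsatisfiable and the formula is valid.

Valid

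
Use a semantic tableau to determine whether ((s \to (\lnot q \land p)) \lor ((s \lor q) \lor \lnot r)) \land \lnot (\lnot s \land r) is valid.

Assume the negation and expand:
Initial set: {F (((s \to (\lnot q \land p)) \lor ((s \lor q) \lor \lnot r)) \land \lnot (\lnot s \land r))}.
F (((s \to (\lnot q \land p)) \lor ((s \lor q) \lor \lnot r)) \land \lnot (\lnot s \land r)): β-rule — branch into F ((s \to (\lnot q \land p)) \lor ((s \lor q) \lor \lnot r))  //  F \lnot (\lnot s \land r).
  branch 1 (add F ((s \to (\lnot q \land p)) \lor ((s \lor q) \lor \lnot r))):
    F ((s \to (\lnot q \land p)) \lor ((s \lor q) \lor \lnot r)): α-rule — add F (s \to (\lnot q \land p)), F ((s \lor q) \lor \lnot r).
    F (s \to (\lnot q \land p)): α-rule — add T s, F (\lnot q \land p).
    F ((s \lor q) \lor \lnot r): α-rule — add F (s \lor q), F \lnot r.
    F (s \lor q): α-rule — add F s, F q.
    × closes — contains both s and \lnot s.
  branch 2 (add F \lnot (\lnot s \land r)):
    F \lnot (\lnot s \land r): α-rule — add T \lnot s, T r.
    ○ open, literals {r=1, s=0}.
1 branch closed, 1 open.
An open branch gives a countermodel: r=1, s=0 (unmentioned atoms arbitrary); under it the original formula is false.

Not valid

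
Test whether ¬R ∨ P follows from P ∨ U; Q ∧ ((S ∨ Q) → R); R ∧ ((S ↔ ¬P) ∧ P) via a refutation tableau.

Yes

Initial set: {(P ∨ U); (Q ∧ ((S ∨ Q) → R)); (R ∧ ((S ↔ ¬P) ∧ P)); ¬(¬R ∨ P)}.
(Q ∧ ((S ∨ Q) → R)): α-rule — add Q, ((S ∨ Q) → R).
(R ∧ ((S ↔ ¬P) ∧ P)): α-rule — add R, ((S ↔ ¬P) ∧ P).
¬(¬R ∨ P): α-rule — add ¬¬R, ¬P.
((S ↔ ¬P) ∧ P): α-rule — add (S ↔ ¬P), P.
× closes — contains both P and ¬P.
All 1 branch closes.
Every branch closed, so the premises entail the conclusion.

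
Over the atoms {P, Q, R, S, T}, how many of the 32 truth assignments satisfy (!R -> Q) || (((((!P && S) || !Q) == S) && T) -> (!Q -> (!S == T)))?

30

Initial set: {((!R -> Q) || (((((!P && S) || !Q) == S) && T) -> (!Q -> (!S == T))))}.
((!R -> Q) || (((((!P && S) || !Q) == S) && T) -> (!Q -> (!S == T)))): β-rule — branch into (!R -> Q)  //  (((((!P && S) || !Q) == S) && T) -> (!Q -> (!S == T))).
  branch 1 (add (!R -> Q)):
    (!R -> Q): β-rule — branch into !!R  //  Q.
      branch 1.1 (add !!R):
        ○ open, literals {R=true}.
      branch 1.2 (add Q):
        ○ open, literals {Q=true}.
  branch 2 (add (((((!P && S) || !Q) == S) && T) -> (!Q -> (!S == T)))):
    (((((!P && S) || !Q) == S) && T) -> (!Q -> (!S == T))): β-rule — branch into !((((!P && S) || !Q) == S) && T)  //  (!Q -> (!S == T)).
      branch 2.1 (add !((((!P && S) || !Q) == S) && T)):
        !((((!P && S) || !Q) == S) && T): β-rule — branch into !(((!P && S) || !Q) == S)  //  !T.
          branch 2.1.1 (add !(((!P && S) || !Q) == S)):
            !(((!P && S) || !Q) == S): β-rule — branch into ((!P && S) || !Q), !S  //  !((!P && S) || !Q), S.
              branch 2.1.1.1 (add ((!P && S) || !Q), !S):
                ((!P && S) || !Q): β-rule — branch into (!P && S)  //  !Q.
                  branch 2.1.1.1.1 (add (!P && S)):
                    (!P && S): α-rule — add !P, S.
                    × closes — contains both S and !S.
                  branch 2.1.1.1.2 (add !Q):
                    ○ open, literals {Q=false, S=false}.
              branch 2.1.1.2 (add !((!P && S) || !Q), S):
                !((!P && S) || !Q): α-rule — add !(!P && S), !!Q.
                !(!P && S): β-rule — branch into !!P  //  !S.
                  branch 2.1.1.2.1 (add !!P):
                    ○ open, literals {P=true, Q=true, S=true}.
                  branch 2.1.1.2.2 (add !S):
                    × closes — contains both S and !S.
          branch 2.1.2 (add !T):
            ○ open, literals {T=false}.
      branch 2.2 (add (!Q -> (!S == T))):
        (!Q -> (!S == T)): β-rule — branch into !!Q  //  (!S == T).
          branch 2.2.1 (add !!Q):
            ○ open, literals {Q=true}.
          branch 2.2.2 (add (!S == T)):
            (!S == T): β-rule — branch into !S, T  //  !!S, !T.
              branch 2.2.2.1 (add !S, T):
                ○ open, literals {S=false, T=true}.
              branch 2.2.2.2 (add !!S, !T):
                ○ open, literals {S=true, T=false}.
2 branches closed, 8 open.
Each open branch fixes some atoms; the unmentioned ones are free. Counting distinct full assignments: branch {R=true} (P, Q, S, T) contributes 16 new; branch {Q=true} (P, R, S, T) contributes 8 new; branch {Q=false, S=false} (P, R, T) contributes 4 new; branch {P=true, Q=true, S=true} (R, T) contributes 0 new; branch {T=false} (P, Q, R, S) contributes 2 new; branch {Q=true} (P, R, S, T) contributes 0 new; branch {S=false, T=true} (P, Q, R) contributes 0 new; branch {S=true, T=false} (P, Q, R) contributes 0 new. Total: 30.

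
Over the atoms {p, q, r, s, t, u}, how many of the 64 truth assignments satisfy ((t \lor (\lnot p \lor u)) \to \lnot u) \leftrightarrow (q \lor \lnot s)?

32

Initial set: {(((t \lor (\lnot p \lor u)) \to \lnot u) \leftrightarrow (q \lor \lnot s))}.
(((t \lor (\lnot p \lor u)) \to \lnot u) \leftrightarrow (q \lor \lnot s)): β-rule — branch into ((t \lor (\lnot p \lor u)) \to \lnot u), (q \lor \lnot s)  //  \lnot ((t \lor (\lnot p \lor u)) \to \lnot u), \lnot (q \lor \lnot s).
  branch 1 (add ((t \lor (\lnot p \lor u)) \to \lnot u), (q \lor \lnot s)):
    ((t \lor (\lnot p \lor u)) \to \lnot u): β-rule — branch into \lnot (t \lor (\lnot p \lor u))  //  \lnot u.
      branch 1.1 (add \lnot (t \lor (\lnot p \lor u))):
        \lnot (t \lor (\lnot p \lor u)): α-rule — add \lnot t, \lnot (\lnot p \lor u).
        \lnot (\lnot p \lor u): α-rule — add \lnot \lnot p, \lnot u.
        (q \lor \lnot s): β-rule — branch into q  //  \lnot s.
          branch 1.1.1 (add q):
            ○ open, literals {p=T, q=T, t=F, u=F}.
          branch 1.1.2 (add \lnot s):
            ○ open, literals {p=T, s=F, t=F, u=F}.
      branch 1.2 (add \lnot u):
        (q \lor \lnot s): β-rule — branch into q  //  \lnot s.
          branch 1.2.1 (add q):
            ○ open, literals {q=T, u=F}.
          branch 1.2.2 (add \lnot s):
            ○ open, literals {s=F, u=F}.
  branch 2 (add \lnot ((t \lor (\lnot p \lor u)) \to \lnot u), \lnot (q \lor \lnot s)):
    \lnot ((t \lor (\lnot p \lor u)) \to \lnot u): α-rule — add (t \lor (\lnot p \lor u)), \lnot \lnot u.
    \lnot (q \lor \lnot s): α-rule — add \lnot q, \lnot \lnot s.
    (t \lor (\lnot p \lor u)): β-rule — branch into t  //  (\lnot p \lor u).
      branch 2.1 (add t):
        ○ open, literals {q=F, s=T, t=T, u=T}.
      branch 2.2 (add (\lnot p \lor u)):
        (\lnot p \lor u): β-rule — branch into \lnot p  //  u.
          branch 2.2.1 (add \lnot p):
            ○ open, literals {p=F, q=F, s=T, u=T}.
          branch 2.2.2 (add u):
            ○ open, literals {q=F, s=T, u=T}.
0 branches closed, 7 open.
Each open branch fixes some atoms; the unmentioned ones are free. Counting distinct full assignments: branch {p=T, q=T, t=F, u=F} (r, s) contributes 4 new; branch {p=T, s=F, t=F, u=F} (q, r) contributes 2 new; branch {q=T, u=F} (p, r, s, t) contributes 12 new; branch {s=F, u=F} (p, q, r, t) contributes 6 new; branch {q=F, s=T, t=T, u=T} (p, r) contributes 4 new; branch {p=F, q=F, s=T, u=T} (r, t) contributes 2 new; branch {q=F, s=T, u=T} (p, r, t) contributes 2 new. Total: 32.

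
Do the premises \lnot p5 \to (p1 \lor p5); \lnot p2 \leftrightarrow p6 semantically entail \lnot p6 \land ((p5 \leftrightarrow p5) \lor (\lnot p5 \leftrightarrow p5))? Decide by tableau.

Initial set: {(\lnot p5 \to (p1 \lor p5)); (\lnot p2 \leftrightarrow p6); \lnot (\lnot p6 \land ((p5 \leftrightarrow p5) \lor (\lnot p5 \leftrightarrow p5)))}.
(\lnot p5 \to (p1 \lor p5)): β-rule — branch into \lnot \lnot p5  //  (p1 \lor p5).
  branch 1 (add \lnot \lnot p5):
    (\lnot p2 \leftrightarrow p6): β-rule — branch into \lnot p2, p6  //  \lnot \lnot p2, \lnot p6.
      branch 1.1 (add \lnot p2, p6):
        \lnot (\lnot p6 \land ((p5 \leftrightarrow p5) \lor (\lnot p5 \leftrightarrow p5))): β-rule — branch into \lnot \lnot p6  //  \lnot ((p5 \leftrightarrow p5) \lor (\lnot p5 \leftrightarrow p5)).
          branch 1.1.1 (add \lnot \lnot p6):
            ○ open, literals {p2=0, p5=1, p6=1}.
          branch 1.1.2 (add \lnot ((p5 \leftrightarrow p5) \lor (\lnot p5 \leftrightarrow p5))):
            \lnot ((p5 \leftrightarrow p5) \lor (\lnot p5 \leftrightarrow p5)): α-rule — add \lnot (p5 \leftrightarrow p5), \lnot (\lnot p5 \leftrightarrow p5).
            \lnot (p5 \leftrightarrow p5): β-rule — branch into p5, \lnot p5  //  \lnot p5, p5.
              branch 1.1.2.1 (add p5, \lnot p5):
                × closes — contains both p5 and \lnot p5.
              branch 1.1.2.2 (add \lnot p5, p5):
                × closes — contains both p5 and \lnot p5.
      branch 1.2 (add \lnot \lnot p2, \lnot p6):
        \lnot (\lnot p6 \land ((p5 \leftrightarrow p5) \lor (\lnot p5 \leftrightarrow p5))): β-rule — branch into \lnot \lnot p6  //  \lnot ((p5 \leftrightarrow p5) \lor (\lnot p5 \leftrightarrow p5)).
          branch 1.2.1 (add \lnot \lnot p6):
            × closes — contains both p6 and \lnot p6.
          branch 1.2.2 (add \lnot ((p5 \leftrightarrow p5) \lor (\lnot p5 \leftrightarrow p5))):
            \lnot ((p5 \leftrightarrow p5) \lor (\lnot p5 \leftrightarrow p5)): α-rule — add \lnot (p5 \leftrightarrow p5), \lnot (\lnot p5 \leftrightarrow p5).
            \lnot (p5 \leftrightarrow p5): β-rule — branch into p5, \lnot p5  //  \lnot p5, p5.
              branch 1.2.2.1 (add p5, \lnot p5):
                × closes — contains both p5 and \lnot p5.
              branch 1.2.2.2 (add \lnot p5, p5):
                × closes — contains both p5 and \lnot p5.
  branch 2 (add (p1 \lor p5)):
    (\lnot p2 \leftrightarrow p6): β-rule — branch into \lnot p2, p6  //  \lnot \lnot p2, \lnot p6.
      branch 2.1 (add \lnot p2, p6):
        \lnot (\lnot p6 \land ((p5 \leftrightarrow p5) \lor (\lnot p5 \leftrightarrow p5))): β-rule — branch into \lnot \lnot p6  //  \lnot ((p5 \leftrightarrow p5) \lor (\lnot p5 \leftrightarrow p5)).
          branch 2.1.1 (add \lnot \lnot p6):
            (p1 \lor p5): β-rule — branch into p1  //  p5.
              branch 2.1.1.1 (add p1):
                ○ open, literals {p1=1, p2=0, p6=1}.
              branch 2.1.1.2 (add p5):
                ○ open, literals {p2=0, p5=1, p6=1}.
          branch 2.1.2 (add \lnot ((p5 \leftrightarrow p5) \lor (\lnot p5 \leftrightarrow p5))):
            \lnot ((p5 \leftrightarrow p5) \lor (\lnot p5 \leftrightarrow p5)): α-rule — add \lnot (p5 \leftrightarrow p5), \lnot (\lnot p5 \leftrightarrow p5).
            (p1 \lor p5): β-rule — branch into p1  //  p5.
              branch 2.1.2.1 (add p1):
                \lnot (p5 \leftrightarrow p5): β-rule — branch into p5, \lnot p5  //  \lnot p5, p5.
                  branch 2.1.2.1.1 (add p5, \lnot p5):
                    × closes — contains both p5 and \lnot p5.
                  branch 2.1.2.1.2 (add \lnot p5, p5):
                    × closes — contains both p5 and \lnot p5.
              branch 2.1.2.2 (add p5):
                \lnot (p5 \leftrightarrow p5): β-rule — branch into p5, \lnot p5  //  \lnot p5, p5.
                  branch 2.1.2.2.1 (add p5, \lnot p5):
                    × closes — contains both p5 and \lnot p5.
                  branch 2.1.2.2.2 (add \lnot p5, p5):
                    × closes — contains both p5 and \lnot p5.
      branch 2.2 (add \lnot \lnot p2, \lnot p6):
        \lnot (\lnot p6 \land ((p5 \leftrightarrow p5) \lor (\lnot p5 \leftrightarrow p5))): β-rule — branch into \lnot \lnot p6  //  \lnot ((p5 \leftrightarrow p5) \lor (\lnot p5 \leftrightarrow p5)).
          branch 2.2.1 (add \lnot \lnot p6):
            × closes — contains both p6 and \lnot p6.
          branch 2.2.2 (add \lnot ((p5 \leftrightarrow p5) \lor (\lnot p5 \leftrightarrow p5))):
            \lnot ((p5 \leftrightarrow p5) \lor (\lnot p5 \leftrightarrow p5)): α-rule — add \lnot (p5 \leftrightarrow p5), \lnot (\lnot p5 \leftrightarrow p5).
            (p1 \lor p5): β-rule — branch into p1  //  p5.
              branch 2.2.2.1 (add p1):
                \lnot (p5 \leftrightarrow p5): β-rule — branch into p5, \lnot p5  //  \lnot p5, p5.
                  branch 2.2.2.1.1 (add p5, \lnot p5):
                    × closes — contains both p5 and \lnot p5.
                  branch 2.2.2.1.2 (add \lnot p5, p5):
                    × closes — contains both p5 and \lnot p5.
              branch 2.2.2.2 (add p5):
                \lnot (p5 \leftrightarrow p5): β-rule — branch into p5, \lnot p5  //  \lnot p5, p5.
                  branch 2.2.2.2.1 (add p5, \lnot p5):
                    × closes — contains both p5 and \lnot p5.
                  branch 2.2.2.2.2 (add \lnot p5, p5):
                    × closes — contains both p5 and \lnot p5.
14 branches closed, 3 open.
An open branch gives a countermodel: p2=0, p5=1, p6=1 (unmentioned atoms arbitrary); the premises hold there but the conclusion fails.

No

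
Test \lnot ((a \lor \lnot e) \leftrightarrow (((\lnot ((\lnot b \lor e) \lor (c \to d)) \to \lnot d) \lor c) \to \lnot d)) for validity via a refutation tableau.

Assume the negation and expand:
Initial set: {\lnot \lnot ((a \lor \lnot e) \leftrightarrow (((\lnot ((\lnot b \lor e) \lor (c \to d)) \to \lnot d) \lor c) \to \lnot d))}.
\lnot \lnot ((a \lor \lnot e) \leftrightarrow (((\lnot ((\lnot b \lor e) \lor (c \to d)) \to \lnot d) \lor c) \to \lnot d)): β-rule — branch into (a \lor \lnot e), (((\lnot ((\lnot b \lor e) \lor (c \to d)) \to \lnot d) \lor c) \to \lnot d)  //  \lnot (a \lor \lnot e), \lnot (((\lnot ((\lnot b \lor e) \lor (c \to d)) \to \lnot d) \lor c) \to \lnot d).
  branch 1 (add (a \lor \lnot e), (((\lnot ((\lnot b \lor e) \lor (c \to d)) \to \lnot d) \lor c) \to \lnot d)):
    (a \lor \lnot e): β-rule — branch into a  //  \lnot e.
      branch 1.1 (add a):
        (((\lnot ((\lnot b \lor e) \lor (c \to d)) \to \lnot d) \lor c) \to \lnot d): β-rule — branch into \lnot ((\lnot ((\lnot b \lor e) \lor (c \to d)) \to \lnot d) \lor c)  //  \lnot d.
          branch 1.1.1 (add \lnot ((\lnot ((\lnot b \lor e) \lor (c \to d)) \to \lnot d) \lor c)):
            \lnot ((\lnot ((\lnot b \lor e) \lor (c \to d)) \to \lnot d) \lor c): α-rule — add \lnot (\lnot ((\lnot b \lor e) \lor (c \to d)) \to \lnot d), \lnot c.
            \lnot (\lnot ((\lnot b \lor e) \lor (c \to d)) \to \lnot d): α-rule — add \lnot ((\lnot b \lor e) \lor (c \to d)), \lnot \lnot d.
            \lnot ((\lnot b \lor e) \lor (c \to d)): α-rule — add \lnot (\lnot b \lor e), \lnot (c \to d).
            \lnot (\lnot b \lor e): α-rule — add \lnot \lnot b, \lnot e.
            \lnot (c \to d): α-rule — add c, \lnot d.
            × closes — contains both c and \lnot c.
          branch 1.1.2 (add \lnot d):
            ○ open, literals {a=1, d=0}.
      branch 1.2 (add \lnot e):
        (((\lnot ((\lnot b \lor e) \lor (c \to d)) \to \lnot d) \lor c) \to \lnot d): β-rule — branch into \lnot ((\lnot ((\lnot b \lor e) \lor (c \to d)) \to \lnot d) \lor c)  //  \lnot d.
          branch 1.2.1 (add \lnot ((\lnot ((\lnot b \lor e) \lor (c \to d)) \to \lnot d) \lor c)):
            \lnot ((\lnot ((\lnot b \lor e) \lor (c \to d)) \to \lnot d) \lor c): α-rule — add \lnot (\lnot ((\lnot b \lor e) \lor (c \to d)) \to \lnot d), \lnot c.
            \lnot (\lnot ((\lnot b \lor e) \lor (c \to d)) \to \lnot d): α-rule — add \lnot ((\lnot b \lor e) \lor (c \to d)), \lnot \lnot d.
            \lnot ((\lnot b \lor e) \lor (c \to d)): α-rule — add \lnot (\lnot b \lor e), \lnot (c \to d).
            \lnot (\lnot b \lor e): α-rule — add \lnot \lnot b, \lnot e.
            \lnot (c \to d): α-rule — add c, \lnot d.
            × closes — contains both c and \lnot c.
          branch 1.2.2 (add \lnot d):
            ○ open, literals {d=0, e=0}.
  branch 2 (add \lnot (a \lor \lnot e), \lnot (((\lnot ((\lnot b \lor e) \lor (c \to d)) \to \lnot d) \lor c) \to \lnot d)):
    \lnot (a \lor \lnot e): α-rule — add \lnot a, \lnot \lnot e.
    \lnot (((\lnot ((\lnot b \lor e) \lor (c \to d)) \to \lnot d) \lor c) \to \lnot d): α-rule — add ((\lnot ((\lnot b \lor e) \lor (c \to d)) \to \lnot d) \lor c), \lnot \lnot d.
    ((\lnot ((\lnot b \lor e) \lor (c \to d)) \to \lnot d) \lor c): β-rule — branch into (\lnot ((\lnot b \lor e) \lor (c \to d)) \to \lnot d)  //  c.
      branch 2.1 (add (\lnot ((\lnot b \lor e) \lor (c \to d)) \to \lnot d)):
        (\lnot ((\lnot b \lor e) \lor (c \to d)) \to \lnot d): β-rule — branch into \lnot \lnot ((\lnot b \lor e) \lor (c \to d))  //  \lnot d.
          branch 2.1.1 (add \lnot \lnot ((\lnot b \lor e) \lor (c \to d))):
            \lnot \lnot ((\lnot b \lor e) \lor (c \to d)): β-rule — branch into (\lnot b \lor e)  //  (c \to d).
              branch 2.1.1.1 (add (\lnot b \lor e)):
                (\lnot b \lor e): β-rule — branch into \lnot b  //  e.
                  branch 2.1.1.1.1 (add \lnot b):
                    ○ open, literals {a=0, b=0, d=1, e=1}.
                  branch 2.1.1.1.2 (add e):
                    ○ open, literals {a=0, d=1, e=1}.
              branch 2.1.1.2 (add (c \to d)):
                (c \to d): β-rule — branch into \lnot c  //  d.
                  branch 2.1.1.2.1 (add \lnot c):
                    ○ open, literals {a=0, c=0, d=1, e=1}.
                  branch 2.1.1.2.2 (add d):
                    ○ open, literals {a=0, d=1, e=1}.
          branch 2.1.2 (add \lnot d):
            × closes — contains both d and \lnot d.
      branch 2.2 (add c):
        ○ open, literals {a=0, c=1, d=1, e=1}.
3 branches closed, 7 open.
An open branch gives a countermodel: a=1, d=0 (unmentioned atoms arbitrary); under it the original formula is false.

Not valid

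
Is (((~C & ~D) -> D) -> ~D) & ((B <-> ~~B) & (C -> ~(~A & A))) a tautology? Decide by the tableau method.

Assume the negation and expand:
Initial set: {~((((~C & ~D) -> D) -> ~D) & ((B <-> ~~B) & (C -> ~(~A & A))))}.
~((((~C & ~D) -> D) -> ~D) & ((B <-> ~~B) & (C -> ~(~A & A)))): β-rule — branch into ~(((~C & ~D) -> D) -> ~D)  //  ~((B <-> ~~B) & (C -> ~(~A & A))).
  branch 1 (add ~(((~C & ~D) -> D) -> ~D)):
    ~(((~C & ~D) -> D) -> ~D): α-rule — add ((~C & ~D) -> D), ~~D.
    ((~C & ~D) -> D): β-rule — branch into ~(~C & ~D)  //  D.
      branch 1.1 (add ~(~C & ~D)):
        ~(~C & ~D): β-rule — branch into ~~C  //  ~~D.
          branch 1.1.1 (add ~~C):
            ○ open, literals {C=true, D=true}.
          branch 1.1.2 (add ~~D):
            ○ open, literals {D=true}.
      branch 1.2 (add D):
        ○ open, literals {D=true}.
  branch 2 (add ~((B <-> ~~B) & (C -> ~(~A & A)))):
    ~((B <-> ~~B) & (C -> ~(~A & A))): β-rule — branch into ~(B <-> ~~B)  //  ~(C -> ~(~A & A)).
      branch 2.1 (add ~(B <-> ~~B)):
        ~(B <-> ~~B): β-rule — branch into B, ~~~B  //  ~B, ~~B.
          branch 2.1.1 (add B, ~~~B):
            ~~~B: drop double negation, giving ~B.
            × closes — contains both B and ~B.
          branch 2.1.2 (add ~B, ~~B):
            ~~B: drop double negation, giving B.
            × closes — contains both B and ~B.
      branch 2.2 (add ~(C -> ~(~A & A))):
        ~(C -> ~(~A & A)): α-rule — add C, ~~(~A & A).
        ~~(~A & A): α-rule — add ~A, A.
        × closes — contains both A and ~A.
3 branches closed, 3 open.
An open branch gives a countermodel: C=true, D=true (unmentioned atoms arbitrary); under it the original formula is false.

Not valid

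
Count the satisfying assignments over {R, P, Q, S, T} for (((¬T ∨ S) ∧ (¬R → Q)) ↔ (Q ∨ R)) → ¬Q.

20

Initial set: {((((¬T ∨ S) ∧ (¬R → Q)) ↔ (Q ∨ R)) → ¬Q)}.
((((¬T ∨ S) ∧ (¬R → Q)) ↔ (Q ∨ R)) → ¬Q): β-rule — branch into ¬(((¬T ∨ S) ∧ (¬R → Q)) ↔ (Q ∨ R))  //  ¬Q.
  branch 1 (add ¬(((¬T ∨ S) ∧ (¬R → Q)) ↔ (Q ∨ R))):
    ¬(((¬T ∨ S) ∧ (¬R → Q)) ↔ (Q ∨ R)): β-rule — branch into ((¬T ∨ S) ∧ (¬R → Q)), ¬(Q ∨ R)  //  ¬((¬T ∨ S) ∧ (¬R → Q)), (Q ∨ R).
      branch 1.1 (add ((¬T ∨ S) ∧ (¬R → Q)), ¬(Q ∨ R)):
        ((¬T ∨ S) ∧ (¬R → Q)): α-rule — add (¬T ∨ S), (¬R → Q).
        ¬(Q ∨ R): α-rule — add ¬Q, ¬R.
        (¬T ∨ S): β-rule — branch into ¬T  //  S.
          branch 1.1.1 (add ¬T):
            (¬R → Q): β-rule — branch into ¬¬R  //  Q.
              branch 1.1.1.1 (add ¬¬R):
                × closes — contains both R and ¬R.
              branch 1.1.1.2 (add Q):
                × closes — contains both Q and ¬Q.
          branch 1.1.2 (add S):
            (¬R → Q): β-rule — branch into ¬¬R  //  Q.
              branch 1.1.2.1 (add ¬¬R):
                × closes — contains both R and ¬R.
              branch 1.1.2.2 (add Q):
                × closes — contains both Q and ¬Q.
      branch 1.2 (add ¬((¬T ∨ S) ∧ (¬R → Q)), (Q ∨ R)):
        ¬((¬T ∨ S) ∧ (¬R → Q)): β-rule — branch into ¬(¬T ∨ S)  //  ¬(¬R → Q).
          branch 1.2.1 (add ¬(¬T ∨ S)):
            ¬(¬T ∨ S): α-rule — add ¬¬T, ¬S.
            (Q ∨ R): β-rule — branch into Q  //  R.
              branch 1.2.1.1 (add Q):
                ○ open, literals {Q=T, S=F, T=T}.
              branch 1.2.1.2 (add R):
                ○ open, literals {R=T, S=F, T=T}.
          branch 1.2.2 (add ¬(¬R → Q)):
            ¬(¬R → Q): α-rule — add ¬R, ¬Q.
            (Q ∨ R): β-rule — branch into Q  //  R.
              branch 1.2.2.1 (add Q):
                × closes — contains both Q and ¬Q.
              branch 1.2.2.2 (add R):
                × closes — contains both R and ¬R.
  branch 2 (add ¬Q):
    ○ open, literals {Q=F}.
6 branches closed, 3 open.
Each open branch fixes some atoms; the unmentioned ones are free. Counting distinct full assignments: branch {Q=T, S=F, T=T} (R, P) contributes 4 new; branch {R=T, S=F, T=T} (P, Q) contributes 2 new; branch {Q=F} (R, P, S, T) contributes 14 new. Total: 20.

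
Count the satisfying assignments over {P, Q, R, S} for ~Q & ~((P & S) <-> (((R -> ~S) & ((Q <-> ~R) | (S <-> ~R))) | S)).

Initial set: {(~Q & ~((P & S) <-> (((R -> ~S) & ((Q <-> ~R) | (S <-> ~R))) | S)))}.
(~Q & ~((P & S) <-> (((R -> ~S) & ((Q <-> ~R) | (S <-> ~R))) | S))): α-rule — add ~Q, ~((P & S) <-> (((R -> ~S) & ((Q <-> ~R) | (S <-> ~R))) | S)).
~((P & S) <-> (((R -> ~S) & ((Q <-> ~R) | (S <-> ~R))) | S)): β-rule — branch into (P & S), ~(((R -> ~S) & ((Q <-> ~R) | (S <-> ~R))) | S)  //  ~(P & S), (((R -> ~S) & ((Q <-> ~R) | (S <-> ~R))) | S).
  branch 1 (add (P & S), ~(((R -> ~S) & ((Q <-> ~R) | (S <-> ~R))) | S)):
    (P & S): α-rule — add P, S.
    ~(((R -> ~S) & ((Q <-> ~R) | (S <-> ~R))) | S): α-rule — add ~((R -> ~S) & ((Q <-> ~R) | (S <-> ~R))), ~S.
    × closes — contains both S and ~S.
  branch 2 (add ~(P & S), (((R -> ~S) & ((Q <-> ~R) | (S <-> ~R))) | S)):
    ~(P & S): β-rule — branch into ~P  //  ~S.
      branch 2.1 (add ~P):
        (((R -> ~S) & ((Q <-> ~R) | (S <-> ~R))) | S): β-rule — branch into ((R -> ~S) & ((Q <-> ~R) | (S <-> ~R)))  //  S.
          branch 2.1.1 (add ((R -> ~S) & ((Q <-> ~R) | (S <-> ~R)))):
            ((R -> ~S) & ((Q <-> ~R) | (S <-> ~R))): α-rule — add (R -> ~S), ((Q <-> ~R) | (S <-> ~R)).
            (R -> ~S): β-rule — branch into ~R  //  ~S.
              branch 2.1.1.1 (add ~R):
                ((Q <-> ~R) | (S <-> ~R)): β-rule — branch into (Q <-> ~R)  //  (S <-> ~R).
                  branch 2.1.1.1.1 (add (Q <-> ~R)):
                    (Q <-> ~R): β-rule — branch into Q, ~R  //  ~Q, ~~R.
                      branch 2.1.1.1.1.1 (add Q, ~R):
                        × closes — contains both Q and ~Q.
                      branch 2.1.1.1.1.2 (add ~Q, ~~R):
                        × closes — contains both R and ~R.
                  branch 2.1.1.1.2 (add (S <-> ~R)):
                    (S <-> ~R): β-rule — branch into S, ~R  //  ~S, ~~R.
                      branch 2.1.1.1.2.1 (add S, ~R):
                        ○ open, literals {P=false, Q=false, R=false, S=true}.
                      branch 2.1.1.1.2.2 (add ~S, ~~R):
                        × closes — contains both R and ~R.
              branch 2.1.1.2 (add ~S):
                ((Q <-> ~R) | (S <-> ~R)): β-rule — branch into (Q <-> ~R)  //  (S <-> ~R).
                  branch 2.1.1.2.1 (add (Q <-> ~R)):
                    (Q <-> ~R): β-rule — branch into Q, ~R  //  ~Q, ~~R.
                      branch 2.1.1.2.1.1 (add Q, ~R):
                        × closes — contains both Q and ~Q.
                      branch 2.1.1.2.1.2 (add ~Q, ~~R):
                        ○ open, literals {P=false, Q=false, R=true, S=false}.
                  branch 2.1.1.2.2 (add (S <-> ~R)):
                    (S <-> ~R): β-rule — branch into S, ~R  //  ~S, ~~R.
                      branch 2.1.1.2.2.1 (add S, ~R):
                        × closes — contains both S and ~S.
                      branch 2.1.1.2.2.2 (add ~S, ~~R):
                        ○ open, literals {P=false, Q=false, R=true, S=false}.
          branch 2.1.2 (add S):
            ○ open, literals {P=false, Q=false, S=true}.
      branch 2.2 (add ~S):
        (((R -> ~S) & ((Q <-> ~R) | (S <-> ~R))) | S): β-rule — branch into ((R -> ~S) & ((Q <-> ~R) | (S <-> ~R)))  //  S.
          branch 2.2.1 (add ((R -> ~S) & ((Q <-> ~R) | (S <-> ~R)))):
            ((R -> ~S) & ((Q <-> ~R) | (S <-> ~R))): α-rule — add (R -> ~S), ((Q <-> ~R) | (S <-> ~R)).
            (R -> ~S): β-rule — branch into ~R  //  ~S.
              branch 2.2.1.1 (add ~R):
                ((Q <-> ~R) | (S <-> ~R)): β-rule — branch into (Q <-> ~R)  //  (S <-> ~R).
                  branch 2.2.1.1.1 (add (Q <-> ~R)):
                    (Q <-> ~R): β-rule — branch into Q, ~R  //  ~Q, ~~R.
                      branch 2.2.1.1.1.1 (add Q, ~R):
                        × closes — contains both Q and ~Q.
                      branch 2.2.1.1.1.2 (add ~Q, ~~R):
                        × closes — contains both R and ~R.
                  branch 2.2.1.1.2 (add (S <-> ~R)):
                    (S <-> ~R): β-rule — branch into S, ~R  //  ~S, ~~R.
                      branch 2.2.1.1.2.1 (add S, ~R):
                        × closes — contains both S and ~S.
                      branch 2.2.1.1.2.2 (add ~S, ~~R):
                        × closes — contains both R and ~R.
              branch 2.2.1.2 (add ~S):
                ((Q <-> ~R) | (S <-> ~R)): β-rule — branch into (Q <-> ~R)  //  (S <-> ~R).
                  branch 2.2.1.2.1 (add (Q <-> ~R)):
                    (Q <-> ~R): β-rule — branch into Q, ~R  //  ~Q, ~~R.
                      branch 2.2.1.2.1.1 (add Q, ~R):
                        × closes — contains both Q and ~Q.
                      branch 2.2.1.2.1.2 (add ~Q, ~~R):
                        ○ open, literals {Q=false, R=true, S=false}.
                  branch 2.2.1.2.2 (add (S <-> ~R)):
                    (S <-> ~R): β-rule — branch into S, ~R  //  ~S, ~~R.
                      branch 2.2.1.2.2.1 (add S, ~R):
                        × closes — contains both S and ~S.
                      branch 2.2.1.2.2.2 (add ~S, ~~R):
                        ○ open, literals {Q=false, R=true, S=false}.
          branch 2.2.2 (add S):
            × closes — contains both S and ~S.
13 branches closed, 6 open.
Each open branch fixes some atoms; the unmentioned ones are free. Counting distinct full assignments: branch {P=false, Q=false, R=false, S=true} (none free) contributes 1 new; branch {P=false, Q=false, R=true, S=false} (none free) contributes 1 new; branch {P=false, Q=false, R=true, S=false} (none free) contributes 0 new; branch {P=false, Q=false, S=true} (R) contributes 1 new; branch {Q=false, R=true, S=false} (P) contributes 1 new; branch {Q=false, R=true, S=false} (P) contributes 0 new. Total: 4.

4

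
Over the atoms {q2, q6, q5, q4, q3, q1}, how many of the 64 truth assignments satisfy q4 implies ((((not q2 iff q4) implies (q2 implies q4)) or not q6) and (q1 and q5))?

40

Initial set: {(q4 implies ((((not q2 iff q4) implies (q2 implies q4)) or not q6) and (q1 and q5)))}.
(q4 implies ((((not q2 iff q4) implies (q2 implies q4)) or not q6) and (q1 and q5))): β-rule — branch into not q4  //  ((((not q2 iff q4) implies (q2 implies q4)) or not q6) and (q1 and q5)).
  branch 1 (add not q4):
    ○ open, literals {q4=F}.
  branch 2 (add ((((not q2 iff q4) implies (q2 implies q4)) or not q6) and (q1 and q5))):
    ((((not q2 iff q4) implies (q2 implies q4)) or not q6) and (q1 and q5)): α-rule — add (((not q2 iff q4) implies (q2 implies q4)) or not q6), (q1 and q5).
    (q1 and q5): α-rule — add q1, q5.
    (((not q2 iff q4) implies (q2 implies q4)) or not q6): β-rule — branch into ((not q2 iff q4) implies (q2 implies q4))  //  not q6.
      branch 2.1 (add ((not q2 iff q4) implies (q2 implies q4))):
        ((not q2 iff q4) implies (q2 implies q4)): β-rule — branch into not (not q2 iff q4)  //  (q2 implies q4).
          branch 2.1.1 (add not (not q2 iff q4)):
            not (not q2 iff q4): β-rule — branch into not q2, not q4  //  not not q2, q4.
              branch 2.1.1.1 (add not q2, not q4):
                ○ open, literals {q1=T, q2=F, q4=F, q5=T}.
              branch 2.1.1.2 (add not not q2, q4):
                ○ open, literals {q1=T, q2=T, q4=T, q5=T}.
          branch 2.1.2 (add (q2 implies q4)):
            (q2 implies q4): β-rule — branch into not q2  //  q4.
              branch 2.1.2.1 (add not q2):
                ○ open, literals {q1=T, q2=F, q5=T}.
              branch 2.1.2.2 (add q4):
                ○ open, literals {q1=T, q4=T, q5=T}.
      branch 2.2 (add not q6):
        ○ open, literals {q1=T, q5=T, q6=F}.
0 branches closed, 6 open.
Each open branch fixes some atoms; the unmentioned ones are free. Counting distinct full assignments: branch {q4=F} (q2, q6, q5, q3, q1) contributes 32 new; branch {q1=T, q2=F, q4=F, q5=T} (q6, q3) contributes 0 new; branch {q1=T, q2=T, q4=T, q5=T} (q6, q3) contributes 4 new; branch {q1=T, q2=F, q5=T} (q6, q4, q3) contributes 4 new; branch {q1=T, q4=T, q5=T} (q2, q6, q3) contributes 0 new; branch {q1=T, q5=T, q6=F} (q2, q4, q3) contributes 0 new. Total: 40.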